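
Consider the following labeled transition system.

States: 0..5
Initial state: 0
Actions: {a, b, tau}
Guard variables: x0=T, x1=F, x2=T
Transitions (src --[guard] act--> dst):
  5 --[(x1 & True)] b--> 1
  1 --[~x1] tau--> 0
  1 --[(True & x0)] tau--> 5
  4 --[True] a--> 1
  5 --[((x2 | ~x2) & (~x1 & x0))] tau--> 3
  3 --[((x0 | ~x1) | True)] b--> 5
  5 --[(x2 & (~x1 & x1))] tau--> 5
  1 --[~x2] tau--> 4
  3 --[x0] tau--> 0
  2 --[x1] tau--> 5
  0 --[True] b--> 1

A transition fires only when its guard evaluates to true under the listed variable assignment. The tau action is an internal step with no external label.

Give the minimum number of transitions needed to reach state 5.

Answer: 2

Analysis:
BFS to 5:
  L0 = {0}
  L1 = {1}
  L2 = {5}
depth(5)=2, e.g. b·tau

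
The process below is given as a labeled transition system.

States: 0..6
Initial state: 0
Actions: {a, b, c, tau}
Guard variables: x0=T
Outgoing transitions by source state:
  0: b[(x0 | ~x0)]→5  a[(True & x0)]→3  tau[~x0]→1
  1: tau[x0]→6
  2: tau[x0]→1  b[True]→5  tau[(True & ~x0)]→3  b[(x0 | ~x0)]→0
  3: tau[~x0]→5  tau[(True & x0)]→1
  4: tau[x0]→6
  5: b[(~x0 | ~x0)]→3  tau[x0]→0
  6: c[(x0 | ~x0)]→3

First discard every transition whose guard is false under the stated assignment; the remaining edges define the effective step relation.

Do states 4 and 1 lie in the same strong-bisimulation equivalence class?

Answer: BISIMILAR

Analysis:
Compute ~ classes (split until stable):
  round 0: {{0,1,2,3,4,5,6}}
  round 1: {{0},{1,3,4,5},{2},{6}}
  round 2: {{0},{1,4},{2},{3},{5},{6}}
stable after 3 split(s): 6 block(s)
class of 4: {1,4}; class of 1: {1,4}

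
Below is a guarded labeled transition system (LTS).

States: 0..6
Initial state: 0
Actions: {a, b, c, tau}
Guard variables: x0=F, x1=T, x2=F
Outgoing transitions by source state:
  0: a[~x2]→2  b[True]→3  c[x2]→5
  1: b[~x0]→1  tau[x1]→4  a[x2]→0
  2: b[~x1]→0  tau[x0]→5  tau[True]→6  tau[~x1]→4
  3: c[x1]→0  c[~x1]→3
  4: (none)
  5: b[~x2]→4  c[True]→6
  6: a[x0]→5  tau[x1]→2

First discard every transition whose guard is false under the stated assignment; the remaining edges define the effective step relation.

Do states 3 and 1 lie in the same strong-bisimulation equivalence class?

Refine partition for ~:
  P[0] = {{0,1,2,3,4,5,6}}
  P[1] = {{0},{1},{2,6},{3},{4},{5}}
6 equivalence class(es) (converged in 2)
class of 3: {3}; class of 1: {1}

Answer: NOT BISIMILAR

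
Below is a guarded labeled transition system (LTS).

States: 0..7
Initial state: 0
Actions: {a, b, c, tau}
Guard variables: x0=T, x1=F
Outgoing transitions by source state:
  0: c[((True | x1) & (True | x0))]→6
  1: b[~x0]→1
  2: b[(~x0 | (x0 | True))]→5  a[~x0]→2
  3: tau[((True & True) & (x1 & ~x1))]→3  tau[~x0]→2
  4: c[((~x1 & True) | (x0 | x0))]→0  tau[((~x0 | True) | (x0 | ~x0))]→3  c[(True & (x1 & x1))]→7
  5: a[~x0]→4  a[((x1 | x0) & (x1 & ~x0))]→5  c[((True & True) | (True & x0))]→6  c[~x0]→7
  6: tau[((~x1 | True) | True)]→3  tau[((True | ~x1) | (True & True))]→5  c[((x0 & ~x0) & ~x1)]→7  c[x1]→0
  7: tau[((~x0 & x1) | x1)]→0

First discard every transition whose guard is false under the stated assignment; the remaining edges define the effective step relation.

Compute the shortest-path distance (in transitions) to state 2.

Layered search for 2:
  depth 0: {0}
  depth 1: {6}
  depth 2: {3,5}
2 never appears.

Answer: UNREACHABLE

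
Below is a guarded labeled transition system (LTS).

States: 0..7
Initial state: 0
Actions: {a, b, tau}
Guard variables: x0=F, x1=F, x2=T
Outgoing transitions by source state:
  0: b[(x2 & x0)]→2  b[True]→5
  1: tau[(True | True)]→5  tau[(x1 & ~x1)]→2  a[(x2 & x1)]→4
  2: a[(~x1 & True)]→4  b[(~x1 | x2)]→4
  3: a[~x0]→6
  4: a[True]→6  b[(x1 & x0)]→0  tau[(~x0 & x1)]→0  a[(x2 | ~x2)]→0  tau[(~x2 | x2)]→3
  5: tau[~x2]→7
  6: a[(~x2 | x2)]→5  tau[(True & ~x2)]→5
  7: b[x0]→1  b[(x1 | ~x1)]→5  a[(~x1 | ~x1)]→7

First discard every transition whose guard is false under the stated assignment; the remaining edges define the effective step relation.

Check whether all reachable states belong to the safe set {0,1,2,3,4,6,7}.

Allowed set {0,1,2,3,4,6,7}
R = {0,5}
  0: ok
  5: outside
reach 5 via b — violates

Answer: INVARIANT VIOLATED at state 5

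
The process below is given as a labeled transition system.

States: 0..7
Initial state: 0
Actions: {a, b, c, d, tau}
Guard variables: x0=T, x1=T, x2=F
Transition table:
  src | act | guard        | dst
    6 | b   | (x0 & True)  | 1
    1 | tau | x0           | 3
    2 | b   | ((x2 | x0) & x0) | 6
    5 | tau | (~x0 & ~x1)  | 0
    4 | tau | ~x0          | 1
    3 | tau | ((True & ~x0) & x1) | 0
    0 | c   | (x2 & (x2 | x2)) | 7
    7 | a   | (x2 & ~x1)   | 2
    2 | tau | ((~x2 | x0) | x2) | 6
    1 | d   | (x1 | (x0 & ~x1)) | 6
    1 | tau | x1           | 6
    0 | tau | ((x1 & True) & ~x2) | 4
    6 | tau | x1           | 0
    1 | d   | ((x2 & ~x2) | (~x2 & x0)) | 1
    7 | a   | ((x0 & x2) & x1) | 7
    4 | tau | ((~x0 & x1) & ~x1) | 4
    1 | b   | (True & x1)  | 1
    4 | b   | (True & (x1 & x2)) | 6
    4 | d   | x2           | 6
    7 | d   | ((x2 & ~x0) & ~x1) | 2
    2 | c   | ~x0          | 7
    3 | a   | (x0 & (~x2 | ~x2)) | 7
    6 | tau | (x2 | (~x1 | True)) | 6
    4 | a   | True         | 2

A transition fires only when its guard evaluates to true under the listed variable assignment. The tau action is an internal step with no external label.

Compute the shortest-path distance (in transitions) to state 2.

Answer: 2

Analysis:
Layered search for 2:
  Layer 0: {0}
  Layer 1: {4}
  Layer 2: {2}
depth(2)=2, e.g. tau·a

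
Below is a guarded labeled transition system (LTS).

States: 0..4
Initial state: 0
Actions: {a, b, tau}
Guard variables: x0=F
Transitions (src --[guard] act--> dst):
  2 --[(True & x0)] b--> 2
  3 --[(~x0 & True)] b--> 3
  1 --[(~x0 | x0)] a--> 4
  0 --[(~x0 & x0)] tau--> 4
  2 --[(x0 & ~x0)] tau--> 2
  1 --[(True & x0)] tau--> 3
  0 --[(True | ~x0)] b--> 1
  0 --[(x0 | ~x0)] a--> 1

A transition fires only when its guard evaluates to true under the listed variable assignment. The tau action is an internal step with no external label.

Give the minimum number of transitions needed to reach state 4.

Breadth-first toward 4:
  depth 0: {0}
  depth 1: {1}
  depth 2: {4}
4 enters at depth 2; path a·a

Answer: 2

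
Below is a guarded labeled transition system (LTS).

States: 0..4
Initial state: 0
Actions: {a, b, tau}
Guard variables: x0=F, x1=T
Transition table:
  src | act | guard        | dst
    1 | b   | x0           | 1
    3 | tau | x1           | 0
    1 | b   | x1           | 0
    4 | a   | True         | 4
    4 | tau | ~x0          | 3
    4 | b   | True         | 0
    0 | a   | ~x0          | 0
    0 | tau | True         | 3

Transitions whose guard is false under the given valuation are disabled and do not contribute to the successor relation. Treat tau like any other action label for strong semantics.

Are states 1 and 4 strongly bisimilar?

Answer: NOT BISIMILAR

Analysis:
Refine partition for ~:
  π0 = {{0,1,2,3,4}}
  π1 = {{0},{1},{2},{3},{4}}
stable after 2 split(s): 5 block(s)
class of 1: {1}; class of 4: {4}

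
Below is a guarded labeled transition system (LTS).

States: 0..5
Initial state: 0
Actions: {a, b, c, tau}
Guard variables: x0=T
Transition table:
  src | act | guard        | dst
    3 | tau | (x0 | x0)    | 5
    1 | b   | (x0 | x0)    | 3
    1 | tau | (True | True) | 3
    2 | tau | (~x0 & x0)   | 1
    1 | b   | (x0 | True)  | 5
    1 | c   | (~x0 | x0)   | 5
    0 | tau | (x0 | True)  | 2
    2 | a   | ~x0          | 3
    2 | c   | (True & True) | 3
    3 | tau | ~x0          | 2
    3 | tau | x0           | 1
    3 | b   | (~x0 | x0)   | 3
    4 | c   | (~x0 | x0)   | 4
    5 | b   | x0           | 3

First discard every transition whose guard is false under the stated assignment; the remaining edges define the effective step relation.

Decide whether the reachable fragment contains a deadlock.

Answer: DEADLOCK-FREE

Analysis:
Reachable = {0,1,2,3,5}
  0: tau→2  [1 exit(s)]
  1: b→3  b→5  c→5  tau→3  [4 exit(s)]
  2: c→3  [1 exit(s)]
  3: b→3  tau→1  tau→5  [3 exit(s)]
  5: b→3  [1 exit(s)]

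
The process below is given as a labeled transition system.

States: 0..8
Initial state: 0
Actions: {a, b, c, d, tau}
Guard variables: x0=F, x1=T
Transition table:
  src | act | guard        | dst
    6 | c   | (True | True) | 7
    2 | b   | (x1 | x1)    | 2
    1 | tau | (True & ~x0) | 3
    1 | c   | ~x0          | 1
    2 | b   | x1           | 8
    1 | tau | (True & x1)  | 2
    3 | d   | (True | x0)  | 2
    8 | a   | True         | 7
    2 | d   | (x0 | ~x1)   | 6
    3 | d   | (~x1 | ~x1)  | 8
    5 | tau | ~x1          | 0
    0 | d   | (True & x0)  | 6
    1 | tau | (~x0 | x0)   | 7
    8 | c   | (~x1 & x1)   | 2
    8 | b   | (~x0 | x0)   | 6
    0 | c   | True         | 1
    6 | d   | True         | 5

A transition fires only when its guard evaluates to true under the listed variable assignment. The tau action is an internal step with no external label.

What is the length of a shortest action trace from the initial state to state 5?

BFS to 5:
  L0 = {0}
  L1 = {1}
  L2 = {2,3,7}
  L3 = {8}
  L4 = {6}
  L5 = {5}
5 enters at depth 5; path c·tau·b·b·d

Answer: 5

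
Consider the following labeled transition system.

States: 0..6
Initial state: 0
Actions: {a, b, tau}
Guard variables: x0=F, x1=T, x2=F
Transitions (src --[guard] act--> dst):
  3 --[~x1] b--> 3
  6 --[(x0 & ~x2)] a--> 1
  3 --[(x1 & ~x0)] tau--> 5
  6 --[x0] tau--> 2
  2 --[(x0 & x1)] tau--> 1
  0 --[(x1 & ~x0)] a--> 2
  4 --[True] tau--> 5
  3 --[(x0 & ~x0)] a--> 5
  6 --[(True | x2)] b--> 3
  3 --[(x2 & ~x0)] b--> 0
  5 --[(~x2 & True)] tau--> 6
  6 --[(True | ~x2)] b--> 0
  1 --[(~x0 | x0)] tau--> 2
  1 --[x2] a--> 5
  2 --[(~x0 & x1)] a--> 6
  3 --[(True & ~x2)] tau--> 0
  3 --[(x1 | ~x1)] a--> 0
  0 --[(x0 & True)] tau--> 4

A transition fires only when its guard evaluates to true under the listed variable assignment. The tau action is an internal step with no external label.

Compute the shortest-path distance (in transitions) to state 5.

Answer: 4

Analysis:
BFS to 5:
  depth 0: {0}
  depth 1: {2}
  depth 2: {6}
  depth 3: {3}
  depth 4: {5}
depth(5)=4, e.g. a·a·b·tau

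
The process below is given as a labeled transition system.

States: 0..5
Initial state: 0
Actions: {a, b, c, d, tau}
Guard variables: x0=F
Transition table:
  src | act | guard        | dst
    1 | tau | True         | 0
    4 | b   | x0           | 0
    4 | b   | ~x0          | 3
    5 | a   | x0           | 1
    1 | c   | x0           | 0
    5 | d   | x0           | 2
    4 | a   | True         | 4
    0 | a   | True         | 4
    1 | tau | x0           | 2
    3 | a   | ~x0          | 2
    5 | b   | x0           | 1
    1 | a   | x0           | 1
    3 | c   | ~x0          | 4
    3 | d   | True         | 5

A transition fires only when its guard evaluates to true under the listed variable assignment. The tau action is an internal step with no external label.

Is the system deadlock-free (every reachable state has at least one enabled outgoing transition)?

Answer: DEADLOCK at state 2

Working:
Reachable = {0,2,3,4,5}
  0: a→4  [1 exit(s)]
  2: ∅  [no exit]
  3: a→2  c→4  d→5  [3 exit(s)]
  4: a→4  b→3  [2 exit(s)]
  5: ∅  [no exit]
Path to 2: a·b·a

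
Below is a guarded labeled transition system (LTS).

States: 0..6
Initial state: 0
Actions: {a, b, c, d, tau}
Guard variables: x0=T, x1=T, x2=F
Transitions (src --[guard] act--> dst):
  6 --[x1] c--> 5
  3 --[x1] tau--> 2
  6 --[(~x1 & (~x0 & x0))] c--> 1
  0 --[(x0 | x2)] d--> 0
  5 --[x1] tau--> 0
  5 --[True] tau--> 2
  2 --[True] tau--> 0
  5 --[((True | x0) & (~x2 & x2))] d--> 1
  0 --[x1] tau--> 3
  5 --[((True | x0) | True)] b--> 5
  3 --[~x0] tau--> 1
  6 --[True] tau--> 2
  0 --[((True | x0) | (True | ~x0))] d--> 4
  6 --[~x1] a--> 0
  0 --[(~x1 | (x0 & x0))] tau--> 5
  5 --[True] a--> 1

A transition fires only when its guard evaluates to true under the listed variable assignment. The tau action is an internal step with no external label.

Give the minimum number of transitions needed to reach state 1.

Answer: 2

Working:
Breadth-first toward 1:
  depth 0: {0}
  depth 1: {3,4,5}
  depth 2: {1,2}
first hit 1 at d=2 via tau·a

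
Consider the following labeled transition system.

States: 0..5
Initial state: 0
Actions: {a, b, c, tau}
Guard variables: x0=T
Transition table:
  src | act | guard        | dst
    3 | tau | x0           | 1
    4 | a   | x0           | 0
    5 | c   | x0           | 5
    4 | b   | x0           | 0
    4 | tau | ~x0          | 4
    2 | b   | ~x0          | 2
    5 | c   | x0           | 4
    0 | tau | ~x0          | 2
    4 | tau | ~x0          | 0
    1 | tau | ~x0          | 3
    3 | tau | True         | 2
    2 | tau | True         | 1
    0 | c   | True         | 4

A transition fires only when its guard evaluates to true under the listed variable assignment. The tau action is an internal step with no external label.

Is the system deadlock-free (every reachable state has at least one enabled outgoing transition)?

Reachable = {0,4}
  0: c→4  [1 exit(s)]
  4: a→0  b→0  [2 exit(s)]

Answer: DEADLOCK-FREE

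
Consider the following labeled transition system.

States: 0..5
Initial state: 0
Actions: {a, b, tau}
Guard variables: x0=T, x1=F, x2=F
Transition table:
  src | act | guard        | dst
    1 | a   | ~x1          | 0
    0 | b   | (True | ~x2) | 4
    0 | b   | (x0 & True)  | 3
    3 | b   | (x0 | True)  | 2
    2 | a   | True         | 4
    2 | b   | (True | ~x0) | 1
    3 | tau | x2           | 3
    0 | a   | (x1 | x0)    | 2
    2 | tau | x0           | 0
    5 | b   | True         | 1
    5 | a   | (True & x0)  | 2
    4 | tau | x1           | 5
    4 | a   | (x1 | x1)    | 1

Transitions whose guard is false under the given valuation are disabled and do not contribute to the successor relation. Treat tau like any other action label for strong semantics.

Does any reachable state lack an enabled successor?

R = {0,1,2,3,4}
  0: a→2  b→3  b→4  [3 exit(s)]
  1: a→0  [1 exit(s)]
  2: a→4  b→1  tau→0  [3 exit(s)]
  3: b→2  [1 exit(s)]
  4: ∅  [STUCK]
trace reaching 4: b

Answer: DEADLOCK at state 4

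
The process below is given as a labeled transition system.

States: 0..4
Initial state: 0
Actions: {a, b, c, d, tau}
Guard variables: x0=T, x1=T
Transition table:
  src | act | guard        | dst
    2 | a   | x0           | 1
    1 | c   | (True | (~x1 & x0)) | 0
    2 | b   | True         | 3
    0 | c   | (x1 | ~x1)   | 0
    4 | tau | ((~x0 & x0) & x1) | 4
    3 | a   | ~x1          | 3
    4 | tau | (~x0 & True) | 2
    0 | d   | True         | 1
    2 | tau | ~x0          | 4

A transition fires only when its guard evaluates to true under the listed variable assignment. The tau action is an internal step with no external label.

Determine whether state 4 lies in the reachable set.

Guard filter leaves 5 enabled edge(s).
depth 0: {0}
depth 1: {1}  total {0,1}
Reachable = {0,1}

Answer: UNREACHABLE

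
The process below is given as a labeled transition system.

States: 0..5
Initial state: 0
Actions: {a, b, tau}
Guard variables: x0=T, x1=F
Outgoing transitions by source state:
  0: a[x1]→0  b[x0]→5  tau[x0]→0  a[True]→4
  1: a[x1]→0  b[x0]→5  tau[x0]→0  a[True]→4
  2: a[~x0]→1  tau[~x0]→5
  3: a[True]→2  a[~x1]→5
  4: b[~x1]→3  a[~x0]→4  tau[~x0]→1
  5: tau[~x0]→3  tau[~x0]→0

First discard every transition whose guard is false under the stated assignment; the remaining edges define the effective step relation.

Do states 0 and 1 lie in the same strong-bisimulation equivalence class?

Answer: BISIMILAR

Analysis:
Compute ~ classes (split until stable):
  P[0] = {{0,1,2,3,4,5}}
  P[1] = {{0,1},{2,5},{3},{4}}
4 equivalence class(es) (converged in 2)
class of 0: {0,1}; class of 1: {0,1}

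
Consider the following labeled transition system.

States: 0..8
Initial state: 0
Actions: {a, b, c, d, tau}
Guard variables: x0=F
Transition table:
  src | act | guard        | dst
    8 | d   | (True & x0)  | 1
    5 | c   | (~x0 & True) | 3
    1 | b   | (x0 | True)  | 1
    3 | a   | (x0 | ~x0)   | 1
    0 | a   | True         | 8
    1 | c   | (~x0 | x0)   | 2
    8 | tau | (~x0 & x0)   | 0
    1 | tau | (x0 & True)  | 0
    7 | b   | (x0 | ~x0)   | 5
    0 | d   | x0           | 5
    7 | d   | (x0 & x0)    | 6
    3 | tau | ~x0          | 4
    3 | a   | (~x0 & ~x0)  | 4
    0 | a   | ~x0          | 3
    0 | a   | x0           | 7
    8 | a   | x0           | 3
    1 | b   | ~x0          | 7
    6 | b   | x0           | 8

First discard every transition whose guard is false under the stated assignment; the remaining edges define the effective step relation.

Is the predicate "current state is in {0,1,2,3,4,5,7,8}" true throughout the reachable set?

Answer: INVARIANT HOLDS

Analysis:
Safe = {0,1,2,3,4,5,7,8}
R = {0,1,2,3,4,5,7,8}
  0: ok
  1: ok
  2: ok
  3: ok
  4: ok
  5: ok
  7: ok
  8: ok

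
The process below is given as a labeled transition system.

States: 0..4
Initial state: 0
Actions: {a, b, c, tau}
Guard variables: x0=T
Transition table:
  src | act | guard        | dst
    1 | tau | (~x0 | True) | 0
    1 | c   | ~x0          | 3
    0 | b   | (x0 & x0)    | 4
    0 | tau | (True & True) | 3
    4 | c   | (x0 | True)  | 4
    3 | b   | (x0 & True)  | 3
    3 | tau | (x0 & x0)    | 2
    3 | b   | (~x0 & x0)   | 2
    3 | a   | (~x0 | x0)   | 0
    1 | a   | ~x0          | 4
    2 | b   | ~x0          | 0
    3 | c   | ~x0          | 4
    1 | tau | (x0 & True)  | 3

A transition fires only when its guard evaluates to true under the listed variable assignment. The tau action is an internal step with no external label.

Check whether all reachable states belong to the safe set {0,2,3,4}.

Answer: INVARIANT HOLDS

Working:
Inv-set: {0,2,3,4}
Reachable = {0,2,3,4}
  0: ok
  2: ok
  3: ok
  4: ok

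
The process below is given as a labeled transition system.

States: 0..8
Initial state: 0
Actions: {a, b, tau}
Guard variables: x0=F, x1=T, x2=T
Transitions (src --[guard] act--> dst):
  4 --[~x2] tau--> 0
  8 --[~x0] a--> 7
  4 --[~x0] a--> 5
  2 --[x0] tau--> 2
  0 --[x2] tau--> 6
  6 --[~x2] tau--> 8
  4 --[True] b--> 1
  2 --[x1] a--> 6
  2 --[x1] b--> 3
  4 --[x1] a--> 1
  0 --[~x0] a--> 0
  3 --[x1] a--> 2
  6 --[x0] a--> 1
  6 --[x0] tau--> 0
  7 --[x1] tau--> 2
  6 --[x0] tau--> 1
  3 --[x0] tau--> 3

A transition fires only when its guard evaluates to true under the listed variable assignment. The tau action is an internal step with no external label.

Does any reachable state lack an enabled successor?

Reach set: {0,6}
  0: a→0  tau→6  [2 out]
  6: ∅  [no exit]
witness 6: tau

Answer: DEADLOCK at state 6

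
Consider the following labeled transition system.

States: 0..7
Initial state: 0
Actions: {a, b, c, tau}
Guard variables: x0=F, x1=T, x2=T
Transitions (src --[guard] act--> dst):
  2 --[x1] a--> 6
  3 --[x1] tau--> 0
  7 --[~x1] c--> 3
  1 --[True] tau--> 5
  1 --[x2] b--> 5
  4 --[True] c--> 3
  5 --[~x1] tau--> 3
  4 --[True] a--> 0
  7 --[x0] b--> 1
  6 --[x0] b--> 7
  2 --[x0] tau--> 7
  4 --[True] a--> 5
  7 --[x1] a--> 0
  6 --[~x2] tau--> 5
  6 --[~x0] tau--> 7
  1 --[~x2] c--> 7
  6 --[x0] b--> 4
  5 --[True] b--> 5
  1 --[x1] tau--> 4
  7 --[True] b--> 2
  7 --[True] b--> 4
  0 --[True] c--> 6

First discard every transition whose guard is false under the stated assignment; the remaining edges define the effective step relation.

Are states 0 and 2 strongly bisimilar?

Answer: NOT BISIMILAR

Working:
Refine partition for ~:
  π0 = {{0,1,2,3,4,5,6,7}}
  π1 = {{0},{1},{2},{3,6},{4},{5},{7}}
  π2 = {{0},{1},{2},{3},{4},{5},{6},{7}}
stable after 3 split(s): 8 block(s)
class of 0: {0}; class of 2: {2}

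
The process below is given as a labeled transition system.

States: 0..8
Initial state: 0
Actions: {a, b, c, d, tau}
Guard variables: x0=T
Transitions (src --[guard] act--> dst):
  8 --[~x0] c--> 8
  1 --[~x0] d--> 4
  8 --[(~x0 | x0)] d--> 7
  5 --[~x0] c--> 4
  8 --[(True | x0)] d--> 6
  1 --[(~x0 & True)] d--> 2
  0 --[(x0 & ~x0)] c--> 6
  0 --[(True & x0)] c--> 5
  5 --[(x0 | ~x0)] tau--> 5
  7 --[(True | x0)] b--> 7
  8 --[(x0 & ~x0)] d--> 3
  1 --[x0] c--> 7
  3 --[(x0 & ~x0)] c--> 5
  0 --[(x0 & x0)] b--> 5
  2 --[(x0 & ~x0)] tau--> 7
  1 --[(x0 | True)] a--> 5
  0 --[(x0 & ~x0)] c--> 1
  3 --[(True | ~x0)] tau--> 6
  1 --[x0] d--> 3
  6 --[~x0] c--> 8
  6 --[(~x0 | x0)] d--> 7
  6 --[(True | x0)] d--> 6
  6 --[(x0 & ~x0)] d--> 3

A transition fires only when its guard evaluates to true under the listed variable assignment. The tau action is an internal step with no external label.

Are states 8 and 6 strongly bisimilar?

Bisimulation quotient by refinement:
  round 0: {{0,1,2,3,4,5,6,7,8}}
  round 1: {{0},{1},{2,4},{3,5},{6,8},{7}}
  round 2: {{0},{1},{2,4},{3},{5},{6,8},{7}}
Fixed point at round 3; 7 class(es).
8∈{6,8}, 6∈{6,8}

Answer: BISIMILAR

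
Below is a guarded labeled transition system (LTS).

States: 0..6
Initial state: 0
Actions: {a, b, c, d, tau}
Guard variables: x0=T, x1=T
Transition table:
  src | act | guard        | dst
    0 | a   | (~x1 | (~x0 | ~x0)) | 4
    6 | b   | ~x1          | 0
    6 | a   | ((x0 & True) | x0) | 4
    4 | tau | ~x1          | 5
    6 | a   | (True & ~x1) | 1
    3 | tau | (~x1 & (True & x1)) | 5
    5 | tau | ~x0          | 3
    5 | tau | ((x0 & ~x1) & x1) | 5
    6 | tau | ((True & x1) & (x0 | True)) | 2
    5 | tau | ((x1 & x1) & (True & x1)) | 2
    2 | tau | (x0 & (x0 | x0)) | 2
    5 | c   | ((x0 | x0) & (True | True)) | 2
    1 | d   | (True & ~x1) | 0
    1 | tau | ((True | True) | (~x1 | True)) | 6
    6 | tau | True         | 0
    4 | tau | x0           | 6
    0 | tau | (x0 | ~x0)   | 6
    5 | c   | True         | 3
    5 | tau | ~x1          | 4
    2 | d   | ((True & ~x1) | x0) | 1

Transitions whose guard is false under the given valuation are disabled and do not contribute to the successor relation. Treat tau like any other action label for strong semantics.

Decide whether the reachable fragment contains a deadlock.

Answer: DEADLOCK-FREE

Working:
Reach set: {0,1,2,4,6}
  0: tau→6  [1 exit(s)]
  1: tau→6  [1 exit(s)]
  2: d→1  tau→2  [2 exit(s)]
  4: tau→6  [1 exit(s)]
  6: a→4  tau→0  tau→2  [3 exit(s)]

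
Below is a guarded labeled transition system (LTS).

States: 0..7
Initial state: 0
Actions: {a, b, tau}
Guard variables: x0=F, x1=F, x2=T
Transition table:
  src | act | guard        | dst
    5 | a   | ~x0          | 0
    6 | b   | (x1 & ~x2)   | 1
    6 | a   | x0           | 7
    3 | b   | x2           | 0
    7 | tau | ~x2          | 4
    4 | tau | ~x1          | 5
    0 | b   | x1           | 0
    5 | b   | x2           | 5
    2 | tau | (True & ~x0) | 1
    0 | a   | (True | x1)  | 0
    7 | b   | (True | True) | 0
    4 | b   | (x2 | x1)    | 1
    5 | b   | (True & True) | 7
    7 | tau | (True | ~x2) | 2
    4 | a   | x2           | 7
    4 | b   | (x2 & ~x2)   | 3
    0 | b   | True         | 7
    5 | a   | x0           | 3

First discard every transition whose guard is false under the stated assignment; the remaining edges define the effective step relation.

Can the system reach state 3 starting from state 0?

Answer: UNREACHABLE

Trace:
12 transition(s) survive guard evaluation.
L0 = {0}
L1 = {7}  cumulative {0,7}
L2 = {2}  cumulative {0,2,7}
L3 = {1}  cumulative {0,1,2,7}
Reach set: {0,1,2,7}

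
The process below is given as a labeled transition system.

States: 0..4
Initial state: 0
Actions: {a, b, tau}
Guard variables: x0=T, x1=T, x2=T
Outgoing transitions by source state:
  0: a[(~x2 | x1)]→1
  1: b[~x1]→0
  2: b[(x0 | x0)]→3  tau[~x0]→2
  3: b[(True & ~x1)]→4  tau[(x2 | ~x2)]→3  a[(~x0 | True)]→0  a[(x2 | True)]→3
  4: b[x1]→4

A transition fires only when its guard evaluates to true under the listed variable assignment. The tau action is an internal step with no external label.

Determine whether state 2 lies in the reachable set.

6 transition(s) survive guard evaluation.
L0 = {0}
L1 = {1}  total {0,1}
Reach set: {0,1}

Answer: UNREACHABLE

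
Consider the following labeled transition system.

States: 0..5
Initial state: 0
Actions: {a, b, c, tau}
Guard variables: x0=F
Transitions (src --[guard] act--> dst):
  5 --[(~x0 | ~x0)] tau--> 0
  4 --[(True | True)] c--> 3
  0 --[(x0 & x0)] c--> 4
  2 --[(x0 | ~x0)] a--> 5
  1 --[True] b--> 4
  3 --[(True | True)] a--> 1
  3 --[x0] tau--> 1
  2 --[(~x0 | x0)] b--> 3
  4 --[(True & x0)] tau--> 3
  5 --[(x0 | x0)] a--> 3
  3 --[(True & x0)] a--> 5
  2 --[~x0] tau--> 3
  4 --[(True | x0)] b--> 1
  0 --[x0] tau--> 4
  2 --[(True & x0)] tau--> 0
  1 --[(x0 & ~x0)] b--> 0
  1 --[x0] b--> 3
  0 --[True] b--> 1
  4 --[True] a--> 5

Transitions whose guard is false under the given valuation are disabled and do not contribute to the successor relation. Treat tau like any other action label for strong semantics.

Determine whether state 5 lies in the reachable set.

Answer: REACHABLE

Trace:
Guard filter leaves 10 enabled edge(s).
L0 = {0}
L1 = {1}  now seen {0,1}
L2 = {4}  now seen {0,1,4}
L3 = {3,5}  now seen {0,1,3,4,5}
R = {0,1,3,4,5}
trace reaching 5: b·b·a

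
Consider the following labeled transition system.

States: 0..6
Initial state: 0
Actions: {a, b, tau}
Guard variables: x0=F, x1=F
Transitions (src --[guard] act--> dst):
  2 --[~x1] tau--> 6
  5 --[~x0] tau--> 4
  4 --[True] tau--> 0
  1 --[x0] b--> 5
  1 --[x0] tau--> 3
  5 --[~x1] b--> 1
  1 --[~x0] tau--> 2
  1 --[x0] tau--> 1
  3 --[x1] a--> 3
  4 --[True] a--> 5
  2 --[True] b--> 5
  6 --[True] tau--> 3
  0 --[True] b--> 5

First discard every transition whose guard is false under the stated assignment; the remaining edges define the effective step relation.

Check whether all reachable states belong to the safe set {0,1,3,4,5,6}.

Answer: INVARIANT VIOLATED at state 2

Analysis:
Allowed set {0,1,3,4,5,6}
Reach set: {0,1,2,3,4,5,6}
  0: ✓
  1: ✓
  2: outside
  3: ✓
  4: ✓
  5: ✓
  6: ✓
counterexample path to 2: b·b·tau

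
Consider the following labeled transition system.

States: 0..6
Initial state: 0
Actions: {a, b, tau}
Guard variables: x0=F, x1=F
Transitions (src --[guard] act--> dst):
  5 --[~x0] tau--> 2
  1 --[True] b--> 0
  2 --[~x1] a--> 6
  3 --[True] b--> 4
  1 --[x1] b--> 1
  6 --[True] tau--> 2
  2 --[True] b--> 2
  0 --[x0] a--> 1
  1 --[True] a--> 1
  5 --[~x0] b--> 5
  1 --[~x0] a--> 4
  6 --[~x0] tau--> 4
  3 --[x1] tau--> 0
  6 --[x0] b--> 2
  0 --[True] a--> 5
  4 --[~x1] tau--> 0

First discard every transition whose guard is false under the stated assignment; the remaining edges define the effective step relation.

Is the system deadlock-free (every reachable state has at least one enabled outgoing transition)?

Reachable = {0,2,4,5,6}
  0: a→5  [1 out]
  2: a→6  b→2  [2 out]
  4: tau→0  [1 out]
  5: b→5  tau→2  [2 out]
  6: tau→2  tau→4  [2 out]

Answer: DEADLOCK-FREE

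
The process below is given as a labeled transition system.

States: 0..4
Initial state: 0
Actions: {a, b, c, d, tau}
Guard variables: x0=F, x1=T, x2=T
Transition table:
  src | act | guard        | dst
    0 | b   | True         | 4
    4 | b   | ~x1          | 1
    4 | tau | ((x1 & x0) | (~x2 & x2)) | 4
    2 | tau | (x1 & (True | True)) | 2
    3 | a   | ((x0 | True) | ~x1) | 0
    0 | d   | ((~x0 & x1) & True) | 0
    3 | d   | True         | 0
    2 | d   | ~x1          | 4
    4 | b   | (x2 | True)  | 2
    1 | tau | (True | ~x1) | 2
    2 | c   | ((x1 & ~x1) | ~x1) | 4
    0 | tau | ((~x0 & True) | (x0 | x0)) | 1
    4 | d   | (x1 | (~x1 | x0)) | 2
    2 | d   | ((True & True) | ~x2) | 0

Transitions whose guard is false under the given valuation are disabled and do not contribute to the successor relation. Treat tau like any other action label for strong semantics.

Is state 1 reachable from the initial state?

After dropping false guards: 10 live edges.
Layer 0: {0}
Layer 1: {1,4}  cumulative {0,1,4}
Layer 2: {2}  cumulative {0,1,2,4}
R = {0,1,2,4}
witness 1: tau

Answer: REACHABLE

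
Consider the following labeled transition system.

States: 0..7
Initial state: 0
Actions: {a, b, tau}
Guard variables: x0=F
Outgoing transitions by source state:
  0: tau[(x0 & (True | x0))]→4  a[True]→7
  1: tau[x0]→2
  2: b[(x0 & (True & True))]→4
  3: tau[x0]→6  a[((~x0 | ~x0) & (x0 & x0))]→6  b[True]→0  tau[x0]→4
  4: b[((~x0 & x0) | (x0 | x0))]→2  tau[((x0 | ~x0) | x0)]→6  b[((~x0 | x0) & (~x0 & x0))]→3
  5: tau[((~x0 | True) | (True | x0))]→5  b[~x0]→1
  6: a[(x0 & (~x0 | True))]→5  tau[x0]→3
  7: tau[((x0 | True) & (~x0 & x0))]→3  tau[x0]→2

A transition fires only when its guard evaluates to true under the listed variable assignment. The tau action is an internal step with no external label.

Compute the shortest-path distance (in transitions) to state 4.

BFS to 4:
  Layer 0: {0}
  Layer 1: {7}
4 never appears.

Answer: UNREACHABLE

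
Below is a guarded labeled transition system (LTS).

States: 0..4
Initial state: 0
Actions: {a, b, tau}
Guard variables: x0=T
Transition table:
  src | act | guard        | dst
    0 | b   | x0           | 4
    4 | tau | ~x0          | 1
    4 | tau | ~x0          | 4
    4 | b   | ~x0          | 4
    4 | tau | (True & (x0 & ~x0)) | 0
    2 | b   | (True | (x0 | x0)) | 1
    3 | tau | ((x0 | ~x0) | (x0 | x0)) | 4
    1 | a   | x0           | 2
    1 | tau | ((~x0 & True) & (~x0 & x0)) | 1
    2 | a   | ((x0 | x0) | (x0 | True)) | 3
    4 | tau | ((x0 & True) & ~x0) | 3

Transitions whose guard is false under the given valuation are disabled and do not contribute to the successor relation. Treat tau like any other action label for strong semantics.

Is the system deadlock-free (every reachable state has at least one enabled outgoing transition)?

Reach set: {0,4}
  0: b→4  [1 exit(s)]
  4: ∅  [STUCK]
witness 4: b

Answer: DEADLOCK at state 4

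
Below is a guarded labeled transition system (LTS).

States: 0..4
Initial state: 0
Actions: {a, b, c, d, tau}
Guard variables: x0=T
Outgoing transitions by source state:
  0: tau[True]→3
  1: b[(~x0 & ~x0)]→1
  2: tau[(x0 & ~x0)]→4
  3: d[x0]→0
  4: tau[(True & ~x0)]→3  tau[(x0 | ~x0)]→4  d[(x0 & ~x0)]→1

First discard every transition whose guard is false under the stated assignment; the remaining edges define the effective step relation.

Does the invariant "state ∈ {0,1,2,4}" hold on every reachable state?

Inv-set: {0,1,2,4}
R = {0,3}
  0: safe
  3: VIOLATES
reach 3 via tau — violates

Answer: INVARIANT VIOLATED at state 3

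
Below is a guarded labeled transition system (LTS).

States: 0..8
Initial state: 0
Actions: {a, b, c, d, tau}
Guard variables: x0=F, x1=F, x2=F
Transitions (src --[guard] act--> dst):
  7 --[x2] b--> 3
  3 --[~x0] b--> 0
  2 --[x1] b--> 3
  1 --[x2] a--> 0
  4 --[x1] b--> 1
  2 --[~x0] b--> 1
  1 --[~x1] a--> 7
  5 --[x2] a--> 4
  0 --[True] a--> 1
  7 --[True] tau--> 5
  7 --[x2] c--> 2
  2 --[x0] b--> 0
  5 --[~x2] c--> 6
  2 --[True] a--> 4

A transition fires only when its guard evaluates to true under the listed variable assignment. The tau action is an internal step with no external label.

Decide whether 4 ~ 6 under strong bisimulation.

Compute ~ classes (split until stable):
  round 0: {{0,1,2,3,4,5,6,7,8}}
  round 1: {{0,1},{2},{3},{4,6,8},{5},{7}}
  round 2: {{0},{1},{2},{3},{4,6,8},{5},{7}}
Fixed point at round 3; 7 class(es).
class of 4: {4,6,8}; class of 6: {4,6,8}

Answer: BISIMILAR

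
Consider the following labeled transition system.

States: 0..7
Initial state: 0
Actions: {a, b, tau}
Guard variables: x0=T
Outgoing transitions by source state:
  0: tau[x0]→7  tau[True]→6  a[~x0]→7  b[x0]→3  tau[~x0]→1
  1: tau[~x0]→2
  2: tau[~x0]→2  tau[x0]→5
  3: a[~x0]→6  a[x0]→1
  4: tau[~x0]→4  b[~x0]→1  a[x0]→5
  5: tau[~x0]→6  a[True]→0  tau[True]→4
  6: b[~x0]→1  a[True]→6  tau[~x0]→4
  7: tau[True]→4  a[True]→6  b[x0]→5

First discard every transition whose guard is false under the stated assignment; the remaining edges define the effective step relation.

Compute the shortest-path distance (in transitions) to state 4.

BFS to 4:
  depth 0: {0}
  depth 1: {3,6,7}
  depth 2: {1,4,5}
4 enters at depth 2; path tau·tau

Answer: 2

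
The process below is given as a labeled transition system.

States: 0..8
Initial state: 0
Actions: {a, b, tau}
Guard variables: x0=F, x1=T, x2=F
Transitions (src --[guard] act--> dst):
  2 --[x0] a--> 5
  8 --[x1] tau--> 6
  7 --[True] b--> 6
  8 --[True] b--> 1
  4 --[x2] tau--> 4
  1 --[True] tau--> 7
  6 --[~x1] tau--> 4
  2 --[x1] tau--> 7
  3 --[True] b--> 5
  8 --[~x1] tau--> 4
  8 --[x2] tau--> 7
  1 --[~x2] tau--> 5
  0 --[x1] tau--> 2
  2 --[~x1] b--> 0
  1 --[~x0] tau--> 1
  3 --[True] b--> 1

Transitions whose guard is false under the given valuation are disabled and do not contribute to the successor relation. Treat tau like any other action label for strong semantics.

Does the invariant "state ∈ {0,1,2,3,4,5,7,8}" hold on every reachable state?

Answer: INVARIANT VIOLATED at state 6

Analysis:
Allowed set {0,1,2,3,4,5,7,8}
Reachable = {0,2,6,7}
  0: safe
  2: safe
  6: outside
  7: safe
counterexample path to 6: tau·tau·b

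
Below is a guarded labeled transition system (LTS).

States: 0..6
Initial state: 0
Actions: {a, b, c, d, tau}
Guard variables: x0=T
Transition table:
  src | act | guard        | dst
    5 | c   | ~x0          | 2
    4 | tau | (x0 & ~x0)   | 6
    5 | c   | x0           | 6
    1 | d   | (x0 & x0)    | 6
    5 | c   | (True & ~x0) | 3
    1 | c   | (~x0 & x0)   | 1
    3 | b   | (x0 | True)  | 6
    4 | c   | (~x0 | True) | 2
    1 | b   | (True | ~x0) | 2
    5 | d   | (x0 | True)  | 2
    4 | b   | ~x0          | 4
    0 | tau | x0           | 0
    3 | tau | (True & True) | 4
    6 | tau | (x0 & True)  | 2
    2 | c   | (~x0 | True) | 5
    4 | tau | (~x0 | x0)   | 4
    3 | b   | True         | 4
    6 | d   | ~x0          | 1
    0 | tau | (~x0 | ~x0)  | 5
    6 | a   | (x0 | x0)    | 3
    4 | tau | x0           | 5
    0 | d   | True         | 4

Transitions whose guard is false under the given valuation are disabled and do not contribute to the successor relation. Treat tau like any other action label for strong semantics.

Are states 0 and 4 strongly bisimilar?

Answer: NOT BISIMILAR

Trace:
Refine partition for ~:
  round 0: {{0,1,2,3,4,5,6}}
  round 1: {{0},{1},{2},{3},{4},{5},{6}}
Fixed point at round 2; 7 class(es).
0∈{0}, 4∈{4}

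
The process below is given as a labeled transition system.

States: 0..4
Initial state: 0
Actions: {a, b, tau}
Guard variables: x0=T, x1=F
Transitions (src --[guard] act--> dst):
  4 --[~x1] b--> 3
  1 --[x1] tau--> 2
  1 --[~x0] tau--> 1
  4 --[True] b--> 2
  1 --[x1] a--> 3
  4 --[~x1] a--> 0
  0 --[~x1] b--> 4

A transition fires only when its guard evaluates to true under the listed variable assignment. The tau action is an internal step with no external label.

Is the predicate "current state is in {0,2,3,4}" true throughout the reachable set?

Answer: INVARIANT HOLDS

Working:
Safe = {0,2,3,4}
Reach set: {0,2,3,4}
  0: safe
  2: safe
  3: safe
  4: safe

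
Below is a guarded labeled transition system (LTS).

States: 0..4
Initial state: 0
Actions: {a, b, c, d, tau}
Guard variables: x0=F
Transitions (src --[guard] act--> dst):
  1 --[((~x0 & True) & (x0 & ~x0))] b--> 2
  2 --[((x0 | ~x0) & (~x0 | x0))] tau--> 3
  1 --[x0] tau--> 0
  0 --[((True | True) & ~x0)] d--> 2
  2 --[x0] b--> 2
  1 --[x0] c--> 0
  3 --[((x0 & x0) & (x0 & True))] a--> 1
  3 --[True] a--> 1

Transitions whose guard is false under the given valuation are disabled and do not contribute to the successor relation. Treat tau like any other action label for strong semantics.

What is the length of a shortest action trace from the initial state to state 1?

Answer: 3

Analysis:
Breadth-first toward 1:
  depth 0: {0}
  depth 1: {2}
  depth 2: {3}
  depth 3: {1}
depth(1)=3, e.g. d·tau·a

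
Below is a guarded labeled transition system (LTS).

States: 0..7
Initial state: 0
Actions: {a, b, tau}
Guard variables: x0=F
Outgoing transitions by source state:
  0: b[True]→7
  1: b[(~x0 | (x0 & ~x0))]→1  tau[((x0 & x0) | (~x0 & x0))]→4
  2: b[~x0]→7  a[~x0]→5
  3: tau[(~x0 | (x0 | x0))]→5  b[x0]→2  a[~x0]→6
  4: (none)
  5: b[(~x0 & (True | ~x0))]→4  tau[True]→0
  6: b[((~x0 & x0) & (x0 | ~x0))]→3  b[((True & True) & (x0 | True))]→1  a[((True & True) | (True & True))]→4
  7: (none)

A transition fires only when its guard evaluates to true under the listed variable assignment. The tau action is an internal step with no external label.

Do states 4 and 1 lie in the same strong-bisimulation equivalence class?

Refine partition for ~:
  P[0] = {{0,1,2,3,4,5,6,7}}
  P[1] = {{0,1},{2,6},{3},{4,7},{5}}
  P[2] = {{0},{1},{2},{3},{4,7},{5},{6}}
Fixed point at round 3; 7 class(es).
[4]={4,7}  [1]={1}

Answer: NOT BISIMILAR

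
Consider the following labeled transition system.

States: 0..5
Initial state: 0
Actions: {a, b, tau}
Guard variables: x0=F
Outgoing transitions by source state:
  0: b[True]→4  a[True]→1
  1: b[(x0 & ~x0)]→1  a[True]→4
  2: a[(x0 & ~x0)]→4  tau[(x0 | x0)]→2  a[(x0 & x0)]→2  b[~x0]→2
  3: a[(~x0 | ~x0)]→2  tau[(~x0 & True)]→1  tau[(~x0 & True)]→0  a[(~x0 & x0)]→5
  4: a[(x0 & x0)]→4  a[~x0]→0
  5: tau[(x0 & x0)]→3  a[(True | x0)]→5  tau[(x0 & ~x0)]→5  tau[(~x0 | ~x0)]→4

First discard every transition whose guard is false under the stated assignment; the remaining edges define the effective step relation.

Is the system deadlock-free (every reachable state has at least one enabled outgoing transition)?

Reach set: {0,1,4}
  0: a→1  b→4  [2 exit(s)]
  1: a→4  [1 exit(s)]
  4: a→0  [1 exit(s)]

Answer: DEADLOCK-FREE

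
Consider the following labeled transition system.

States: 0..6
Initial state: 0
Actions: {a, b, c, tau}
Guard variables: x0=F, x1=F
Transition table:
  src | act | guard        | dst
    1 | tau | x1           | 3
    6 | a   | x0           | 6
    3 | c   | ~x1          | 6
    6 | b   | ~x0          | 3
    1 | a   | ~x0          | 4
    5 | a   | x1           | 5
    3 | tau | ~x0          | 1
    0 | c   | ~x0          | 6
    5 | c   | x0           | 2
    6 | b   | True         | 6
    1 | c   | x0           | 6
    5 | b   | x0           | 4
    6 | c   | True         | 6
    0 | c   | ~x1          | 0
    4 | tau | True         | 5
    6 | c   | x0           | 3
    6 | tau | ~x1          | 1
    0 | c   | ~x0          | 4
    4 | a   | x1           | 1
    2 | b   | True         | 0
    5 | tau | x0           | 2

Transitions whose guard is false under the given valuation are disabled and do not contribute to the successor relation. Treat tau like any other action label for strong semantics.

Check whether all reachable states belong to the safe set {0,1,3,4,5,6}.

Answer: INVARIANT HOLDS

Working:
Allowed set {0,1,3,4,5,6}
R = {0,1,3,4,5,6}
  0: ok
  1: ok
  3: ok
  4: ok
  5: ok
  6: ok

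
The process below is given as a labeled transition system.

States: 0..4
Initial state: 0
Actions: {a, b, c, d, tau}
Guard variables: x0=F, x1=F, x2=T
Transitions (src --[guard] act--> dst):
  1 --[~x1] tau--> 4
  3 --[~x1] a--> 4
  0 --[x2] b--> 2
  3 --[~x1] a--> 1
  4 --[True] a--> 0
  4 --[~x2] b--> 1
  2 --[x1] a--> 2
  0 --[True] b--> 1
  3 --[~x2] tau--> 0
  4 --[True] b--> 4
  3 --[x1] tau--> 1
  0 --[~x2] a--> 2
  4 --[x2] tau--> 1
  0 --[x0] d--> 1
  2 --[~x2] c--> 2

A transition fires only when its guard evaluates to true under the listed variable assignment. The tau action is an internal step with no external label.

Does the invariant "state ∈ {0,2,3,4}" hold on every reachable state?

Inv-set: {0,2,3,4}
R = {0,1,2,4}
  0: ok
  1: ✗ unsafe
  2: ok
  4: ok
counterexample path to 1: b

Answer: INVARIANT VIOLATED at state 1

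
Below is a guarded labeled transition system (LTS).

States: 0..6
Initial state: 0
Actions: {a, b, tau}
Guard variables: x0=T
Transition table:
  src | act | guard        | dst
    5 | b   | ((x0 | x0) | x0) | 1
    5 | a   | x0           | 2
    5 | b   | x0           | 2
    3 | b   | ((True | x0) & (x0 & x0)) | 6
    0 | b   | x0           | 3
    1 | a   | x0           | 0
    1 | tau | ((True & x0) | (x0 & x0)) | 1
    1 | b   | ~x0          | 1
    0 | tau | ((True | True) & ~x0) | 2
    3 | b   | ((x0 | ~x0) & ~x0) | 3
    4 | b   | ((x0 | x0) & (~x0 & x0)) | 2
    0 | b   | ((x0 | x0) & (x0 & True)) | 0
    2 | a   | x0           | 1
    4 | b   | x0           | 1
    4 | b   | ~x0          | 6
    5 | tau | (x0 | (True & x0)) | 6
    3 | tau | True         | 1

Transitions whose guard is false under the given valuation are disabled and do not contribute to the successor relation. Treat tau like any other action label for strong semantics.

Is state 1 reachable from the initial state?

Guard filter leaves 12 enabled edge(s).
L0 = {0}
L1 = {3}  now seen {0,3}
L2 = {1,6}  now seen {0,1,3,6}
Reach set: {0,1,3,6}
Path to 1: b·tau

Answer: REACHABLE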